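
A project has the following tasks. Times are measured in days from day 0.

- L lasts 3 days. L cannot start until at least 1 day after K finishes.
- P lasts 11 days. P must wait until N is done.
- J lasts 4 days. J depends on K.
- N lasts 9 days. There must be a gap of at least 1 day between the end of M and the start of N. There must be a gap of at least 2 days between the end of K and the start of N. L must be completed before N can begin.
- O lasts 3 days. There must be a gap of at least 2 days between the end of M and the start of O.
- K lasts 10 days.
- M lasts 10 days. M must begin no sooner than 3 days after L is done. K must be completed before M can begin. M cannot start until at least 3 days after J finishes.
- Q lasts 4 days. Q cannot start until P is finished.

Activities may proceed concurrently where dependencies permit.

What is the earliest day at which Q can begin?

K has no prerequisites, so it starts at day 0 and finishes at day 10.
L waits on K (finishes day 10, plus 1-day gap → day 11), so it starts at day 11 and finishes at 11 + 3 = day 14.
After K (finishes day 10), J can start at day 10 and finishes at day 14.
M needs all of L (finishes day 14, plus 3-day gap → day 17); K (finishes day 10); J (finishes day 14, plus 3-day gap → day 17). That puts its earliest start at day 17; it finishes at 17 + 10 = day 27.
N has to wait for M (finishes day 27, plus 1-day gap → day 28); K (finishes day 10, plus 2-day gap → day 12); L (finishes day 14). The latest of these is day 28, so N runs day 28 to 28 + 9 = day 37.
After N (finishes day 37), P can start at day 37 and finishes at day 48.
Q waits on P (finishes day 48), so the earliest it can start is day 48.

48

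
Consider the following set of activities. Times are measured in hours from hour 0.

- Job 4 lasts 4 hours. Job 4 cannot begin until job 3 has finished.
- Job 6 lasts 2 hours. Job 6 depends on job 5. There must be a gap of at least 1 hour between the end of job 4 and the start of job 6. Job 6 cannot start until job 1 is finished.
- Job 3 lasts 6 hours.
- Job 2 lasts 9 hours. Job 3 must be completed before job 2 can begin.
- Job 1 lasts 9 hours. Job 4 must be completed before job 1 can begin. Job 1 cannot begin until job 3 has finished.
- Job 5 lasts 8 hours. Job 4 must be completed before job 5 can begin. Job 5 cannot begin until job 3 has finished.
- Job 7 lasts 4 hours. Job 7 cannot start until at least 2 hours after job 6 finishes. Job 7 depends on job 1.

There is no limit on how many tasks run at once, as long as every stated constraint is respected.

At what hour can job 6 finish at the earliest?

21

Job 3 has no prerequisites, so it starts at hour 0 and finishes at hour 6.
Job 4 waits on job 3 (finishes hour 6), so it starts at hour 6 and finishes at 6 + 4 = hour 10.
Job 5 needs all of job 4 (finishes hour 10); job 3 (finishes hour 6). That puts its earliest start at hour 10; it finishes at 10 + 8 = hour 18.
Job 1 needs all of job 4 (finishes hour 10); job 3 (finishes hour 6). That puts its earliest start at hour 10; it finishes at 10 + 9 = hour 19.
Job 6 has to wait for job 5 (finishes hour 18); job 4 (finishes hour 10, plus 1-hour gap → hour 11); job 1 (finishes hour 19). The latest of these is hour 19, so job 6 runs hour 19 to 19 + 2 = hour 21.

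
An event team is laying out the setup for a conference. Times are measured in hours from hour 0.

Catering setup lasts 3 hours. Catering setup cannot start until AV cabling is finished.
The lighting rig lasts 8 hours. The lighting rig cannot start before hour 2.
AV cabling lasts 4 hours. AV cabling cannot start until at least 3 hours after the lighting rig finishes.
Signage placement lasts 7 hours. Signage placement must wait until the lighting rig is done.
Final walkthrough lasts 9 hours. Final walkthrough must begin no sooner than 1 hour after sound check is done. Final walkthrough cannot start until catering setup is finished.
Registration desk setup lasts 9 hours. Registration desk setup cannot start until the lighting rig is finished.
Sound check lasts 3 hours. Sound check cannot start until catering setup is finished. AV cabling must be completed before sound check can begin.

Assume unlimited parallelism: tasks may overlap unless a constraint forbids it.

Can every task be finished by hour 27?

No

The lighting rig waits on its own release at hour 2, so it starts at hour 2 and finishes at 2 + 8 = hour 10.
Signage placement waits on the lighting rig (finishes hour 10), so it starts at hour 10 and finishes at 10 + 7 = hour 17.
After the lighting rig (finishes hour 10), registration desk setup can start at hour 10 and finishes at hour 19.
After the lighting rig (finishes hour 10, plus 3-hour gap → hour 13), AV cabling can start at hour 13 and finishes at hour 17.
Catering setup waits on AV cabling (finishes hour 17), so it starts at hour 17 and finishes at 17 + 3 = hour 20.
Sound check needs all of catering setup (finishes hour 20); AV cabling (finishes hour 17). That puts its earliest start at hour 20; it finishes at 20 + 3 = hour 23.
Final walkthrough needs all of sound check (finishes hour 23, plus 1-hour gap → hour 24); catering setup (finishes hour 20). That puts its earliest start at hour 24; it finishes at 24 + 9 = hour 33.
The earliest everything can be done is hour 33, which is after the deadline of 27, so it is not possible.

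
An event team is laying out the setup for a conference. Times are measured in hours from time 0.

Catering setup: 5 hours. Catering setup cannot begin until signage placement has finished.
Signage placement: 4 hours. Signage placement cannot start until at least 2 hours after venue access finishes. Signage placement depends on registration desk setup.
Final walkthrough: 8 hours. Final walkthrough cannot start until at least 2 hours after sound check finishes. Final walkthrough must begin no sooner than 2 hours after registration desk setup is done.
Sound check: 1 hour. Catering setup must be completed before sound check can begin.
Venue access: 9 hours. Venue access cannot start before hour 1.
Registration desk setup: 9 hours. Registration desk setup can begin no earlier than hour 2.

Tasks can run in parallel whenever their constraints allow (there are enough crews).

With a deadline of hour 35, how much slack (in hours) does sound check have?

Registration desk setup cannot begin until its own release at hour 2. It runs from hour 2 to 2 + 9 = hour 11.
After its own release at hour 1, venue access can start at hour 1 and finishes at hour 10.
For signage placement: venue access (finishes hour 10, plus 2-hour gap → hour 12); registration desk setup (finishes hour 11). Taking the maximum gives a start of hour 12, and it finishes at 12 + 4 = hour 16.
Catering setup waits on signage placement (finishes hour 16), so it starts at hour 16 and finishes at 16 + 5 = hour 21.
Sound check waits on catering setup (finishes hour 21), so it starts at hour 21 and finishes at 21 + 1 = hour 22.

Working backward from the deadline:
To finish by hour 35, final walkthrough (duration 8) must start no later than hour 27.
Sound check has to be done before final walkthrough (must start by hour 27, minus 2-hour gap → hour 25). That means finishing by hour 25, i.e. starting by 25 − 1 = hour 24.
So sound check can start as early as hour 21 and as late as hour 24, giving 24 − 21 = 3 hours of slack.

3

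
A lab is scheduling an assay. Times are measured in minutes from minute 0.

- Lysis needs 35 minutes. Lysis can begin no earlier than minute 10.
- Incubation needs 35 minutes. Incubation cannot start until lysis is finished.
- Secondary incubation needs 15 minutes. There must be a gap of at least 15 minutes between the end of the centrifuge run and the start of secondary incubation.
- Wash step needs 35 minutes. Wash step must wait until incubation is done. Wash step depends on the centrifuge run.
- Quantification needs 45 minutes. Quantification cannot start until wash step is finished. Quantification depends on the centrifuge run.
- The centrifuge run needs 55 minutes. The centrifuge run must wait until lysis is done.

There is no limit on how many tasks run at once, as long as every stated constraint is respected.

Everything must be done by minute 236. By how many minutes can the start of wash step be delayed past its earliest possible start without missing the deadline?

Lysis waits on its own release at minute 10, so it starts at minute 10 and finishes at 10 + 35 = minute 45.
The centrifuge run cannot begin until lysis (finishes minute 45). It runs from minute 45 to 45 + 55 = minute 100.
Incubation waits on lysis (finishes minute 45), so it starts at minute 45 and finishes at 45 + 35 = minute 80.
Wash step has to wait for incubation (finishes minute 80); the centrifuge run (finishes minute 100). The latest of these is minute 100, so wash step runs minute 100 to 100 + 35 = minute 135.

Working backward from the deadline:
To finish by minute 236, quantification (duration 45) must start no later than minute 191.
Wash step feeds into quantification (must start by minute 191); so wash step must finish by minute 191 and therefore start by minute 156.
So wash step can start as early as minute 100 and as late as minute 156, giving 156 − 100 = 56 minutes of slack.

56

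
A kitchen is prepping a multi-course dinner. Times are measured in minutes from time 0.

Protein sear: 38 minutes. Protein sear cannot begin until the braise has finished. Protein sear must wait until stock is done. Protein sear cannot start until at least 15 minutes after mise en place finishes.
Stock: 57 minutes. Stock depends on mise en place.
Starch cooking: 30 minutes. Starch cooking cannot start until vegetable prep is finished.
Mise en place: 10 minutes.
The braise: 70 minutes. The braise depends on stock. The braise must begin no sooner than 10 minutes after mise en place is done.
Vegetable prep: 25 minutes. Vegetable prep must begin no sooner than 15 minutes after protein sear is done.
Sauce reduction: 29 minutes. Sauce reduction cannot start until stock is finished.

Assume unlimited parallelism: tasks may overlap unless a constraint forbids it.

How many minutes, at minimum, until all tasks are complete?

Mise en place can start immediately at minute 0; it finishes at minute 10.
After mise en place (finishes minute 10), stock can start at minute 10 and finishes at minute 67.
Sauce reduction waits on stock (finishes minute 67), so it starts at minute 67 and finishes at 67 + 29 = minute 96.
For the braise: stock (finishes minute 67); mise en place (finishes minute 10, plus 10-minute gap → minute 20). Taking the maximum gives a start of minute 67, and it finishes at 67 + 70 = minute 137.
For protein sear: the braise (finishes minute 137); stock (finishes minute 67); mise en place (finishes minute 10, plus 15-minute gap → minute 25). Taking the maximum gives a start of minute 137, and it finishes at 137 + 38 = minute 175.
Vegetable prep waits on protein sear (finishes minute 175, plus 15-minute gap → minute 190), so it starts at minute 190 and finishes at 190 + 25 = minute 215.
Starch cooking waits on vegetable prep (finishes minute 215), so it starts at minute 215 and finishes at 215 + 30 = minute 245.
All tasks are finished once the last one completes. Finish times: Mise en place at 10, Stock at 67, The braise at 137, Protein sear at 175, Vegetable prep at 215, Sauce reduction at 96, Starch cooking at 245. The latest is minute 245.

245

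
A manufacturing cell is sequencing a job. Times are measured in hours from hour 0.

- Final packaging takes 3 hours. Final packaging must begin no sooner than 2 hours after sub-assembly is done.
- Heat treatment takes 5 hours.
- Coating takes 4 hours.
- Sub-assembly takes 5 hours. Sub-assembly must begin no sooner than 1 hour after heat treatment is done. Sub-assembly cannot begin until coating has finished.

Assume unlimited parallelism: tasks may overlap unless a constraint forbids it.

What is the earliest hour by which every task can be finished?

Coating has no prerequisites, so it starts at hour 0 and finishes at hour 4.
Heat treatment has no prerequisites, so it starts at hour 0 and finishes at hour 5.
Sub-assembly has to wait for heat treatment (finishes hour 5, plus 1-hour gap → hour 6); coating (finishes hour 4). The latest of these is hour 6, so sub-assembly runs hour 6 to 6 + 5 = hour 11.
After sub-assembly (finishes hour 11, plus 2-hour gap → hour 13), final packaging can start at hour 13 and finishes at hour 16.
All tasks are finished once the last one completes. Finish times: Heat treatment at 5, Coating at 4, Sub-assembly at 11, Final packaging at 16. The latest is hour 16.

16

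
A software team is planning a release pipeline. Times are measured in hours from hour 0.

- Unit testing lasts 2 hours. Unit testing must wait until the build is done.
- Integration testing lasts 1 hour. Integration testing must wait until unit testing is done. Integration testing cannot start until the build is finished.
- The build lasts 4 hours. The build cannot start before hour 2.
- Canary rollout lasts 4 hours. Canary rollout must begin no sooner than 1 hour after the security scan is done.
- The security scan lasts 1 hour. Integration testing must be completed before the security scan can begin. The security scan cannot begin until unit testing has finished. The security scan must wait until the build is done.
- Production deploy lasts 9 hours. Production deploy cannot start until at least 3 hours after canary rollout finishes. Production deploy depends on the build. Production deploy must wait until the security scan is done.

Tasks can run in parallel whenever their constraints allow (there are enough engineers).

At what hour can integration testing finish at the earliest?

9

After its own release at hour 2, the build can start at hour 2 and finishes at hour 6.
After the build (finishes hour 6), unit testing can start at hour 6 and finishes at hour 8.
Integration testing has to wait for unit testing (finishes hour 8); the build (finishes hour 6). The latest of these is hour 8, so integration testing runs hour 8 to 8 + 1 = hour 9.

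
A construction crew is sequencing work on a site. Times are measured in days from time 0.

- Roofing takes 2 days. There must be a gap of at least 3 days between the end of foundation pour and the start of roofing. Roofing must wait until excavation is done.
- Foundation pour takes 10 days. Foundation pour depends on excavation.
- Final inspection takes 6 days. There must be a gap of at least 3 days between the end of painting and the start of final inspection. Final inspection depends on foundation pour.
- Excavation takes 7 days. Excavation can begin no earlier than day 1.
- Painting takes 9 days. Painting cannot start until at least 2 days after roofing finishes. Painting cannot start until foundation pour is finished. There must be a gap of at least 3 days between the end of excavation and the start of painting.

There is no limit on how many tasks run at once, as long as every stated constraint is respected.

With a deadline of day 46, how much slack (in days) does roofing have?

After its own release at day 1, excavation can start at day 1 and finishes at day 8.
Foundation pour waits on excavation (finishes day 8), so it starts at day 8 and finishes at 8 + 10 = day 18.
For roofing: foundation pour (finishes day 18, plus 3-day gap → day 21); excavation (finishes day 8). Taking the maximum gives a start of day 21, and it finishes at 21 + 2 = day 23.

Working backward from the deadline:
Final inspection must finish by day 46; it takes 6 days, so it must start by 46 − 6 = day 40.
Painting feeds into final inspection (must start by day 40, minus 3-day gap → day 37); so painting must finish by day 37 and therefore start by day 28.
Since painting (must start by day 28, minus 2-day gap → day 26) depends on it, roofing must finish by day 26. Backing off its 2-day duration gives a latest start of day 24.
So roofing can start as early as day 21 and as late as day 24, giving 24 − 21 = 3 days of slack.

3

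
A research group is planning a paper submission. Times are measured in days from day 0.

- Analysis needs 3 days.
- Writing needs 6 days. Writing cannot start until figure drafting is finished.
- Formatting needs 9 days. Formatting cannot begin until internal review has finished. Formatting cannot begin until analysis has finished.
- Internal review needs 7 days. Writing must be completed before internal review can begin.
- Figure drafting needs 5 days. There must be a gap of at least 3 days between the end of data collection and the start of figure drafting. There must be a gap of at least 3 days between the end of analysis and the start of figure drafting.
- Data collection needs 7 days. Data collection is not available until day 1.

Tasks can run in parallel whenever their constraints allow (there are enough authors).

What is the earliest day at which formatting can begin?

Nothing blocks analysis, so it runs from day 0 to day 3.
Data collection waits on its own release at day 1, so it starts at day 1 and finishes at 1 + 7 = day 8.
For figure drafting: data collection (finishes day 8, plus 3-day gap → day 11); analysis (finishes day 3, plus 3-day gap → day 6). Taking the maximum gives a start of day 11, and it finishes at 11 + 5 = day 16.
Writing cannot begin until figure drafting (finishes day 16). It runs from day 16 to 16 + 6 = day 22.
Internal review waits on writing (finishes day 22), so it starts at day 22 and finishes at 22 + 7 = day 29.
Formatting waits on internal review (finishes day 29); analysis (finishes day 3). The latest of these is day 29, which is the earliest formatting can start.

29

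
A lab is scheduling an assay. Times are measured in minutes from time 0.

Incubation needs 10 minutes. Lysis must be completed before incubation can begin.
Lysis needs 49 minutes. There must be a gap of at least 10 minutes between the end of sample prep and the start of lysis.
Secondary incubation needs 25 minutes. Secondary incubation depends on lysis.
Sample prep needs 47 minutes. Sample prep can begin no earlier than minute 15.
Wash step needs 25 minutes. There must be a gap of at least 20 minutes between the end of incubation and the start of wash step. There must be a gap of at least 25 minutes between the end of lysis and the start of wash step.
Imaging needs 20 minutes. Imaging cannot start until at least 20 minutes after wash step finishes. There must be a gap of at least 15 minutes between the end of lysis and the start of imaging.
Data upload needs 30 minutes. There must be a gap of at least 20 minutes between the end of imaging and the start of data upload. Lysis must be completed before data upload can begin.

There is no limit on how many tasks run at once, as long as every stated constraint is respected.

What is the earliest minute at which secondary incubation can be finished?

146

After its own release at minute 15, sample prep can start at minute 15 and finishes at minute 62.
After sample prep (finishes minute 62, plus 10-minute gap → minute 72), lysis can start at minute 72 and finishes at minute 121.
Secondary incubation cannot begin until lysis (finishes minute 121). It runs from minute 121 to 121 + 25 = minute 146.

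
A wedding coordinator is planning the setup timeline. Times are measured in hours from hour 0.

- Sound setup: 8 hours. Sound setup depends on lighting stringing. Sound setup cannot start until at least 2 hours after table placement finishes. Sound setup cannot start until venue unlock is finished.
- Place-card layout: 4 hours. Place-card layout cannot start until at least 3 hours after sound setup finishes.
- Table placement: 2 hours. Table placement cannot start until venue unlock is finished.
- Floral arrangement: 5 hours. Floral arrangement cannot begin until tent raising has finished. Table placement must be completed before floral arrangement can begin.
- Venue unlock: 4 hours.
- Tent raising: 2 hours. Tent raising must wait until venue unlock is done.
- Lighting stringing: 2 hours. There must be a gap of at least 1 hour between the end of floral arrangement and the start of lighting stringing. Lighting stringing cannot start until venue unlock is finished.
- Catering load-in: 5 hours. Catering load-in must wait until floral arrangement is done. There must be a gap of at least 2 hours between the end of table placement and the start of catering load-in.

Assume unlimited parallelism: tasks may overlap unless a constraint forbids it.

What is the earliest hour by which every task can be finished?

29

Nothing blocks venue unlock, so it runs from hour 0 to hour 4.
After venue unlock (finishes hour 4), table placement can start at hour 4 and finishes at hour 6.
Tent raising cannot begin until venue unlock (finishes hour 4). It runs from hour 4 to 4 + 2 = hour 6.
Floral arrangement needs all of tent raising (finishes hour 6); table placement (finishes hour 6). That puts its earliest start at hour 6; it finishes at 6 + 5 = hour 11.
Catering load-in cannot start until floral arrangement (finishes hour 11); table placement (finishes hour 6, plus 2-hour gap → hour 8). The controlling bound is hour 11, so catering load-in finishes at 11 + 5 = hour 16.
Lighting stringing needs all of floral arrangement (finishes hour 11, plus 1-hour gap → hour 12); venue unlock (finishes hour 4). That puts its earliest start at hour 12; it finishes at 12 + 2 = hour 14.
Sound setup cannot start until lighting stringing (finishes hour 14); table placement (finishes hour 6, plus 2-hour gap → hour 8); venue unlock (finishes hour 4). The controlling bound is hour 14, so sound setup finishes at 14 + 8 = hour 22.
After sound setup (finishes hour 22, plus 3-hour gap → hour 25), place-card layout can start at hour 25 and finishes at hour 29.
All tasks are finished once the last one completes. Finish times: Venue unlock at 4, Tent raising at 6, Table placement at 6, Floral arrangement at 11, Lighting stringing at 14, Sound setup at 22, Catering load-in at 16, Place-card layout at 29. The latest is hour 29.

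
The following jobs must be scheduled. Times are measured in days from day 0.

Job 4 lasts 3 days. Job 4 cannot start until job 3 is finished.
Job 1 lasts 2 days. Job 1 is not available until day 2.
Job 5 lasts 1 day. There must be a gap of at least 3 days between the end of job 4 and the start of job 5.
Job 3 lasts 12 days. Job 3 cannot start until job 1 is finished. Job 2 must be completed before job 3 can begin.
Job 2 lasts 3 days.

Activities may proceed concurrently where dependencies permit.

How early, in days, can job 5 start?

22

Job 2 has no prerequisites, so it starts at day 0 and finishes at day 3.
Job 1 cannot begin until its own release at day 2. It runs from day 2 to 2 + 2 = day 4.
Job 3 cannot start until job 1 (finishes day 4); job 2 (finishes day 3). The controlling bound is day 4, so job 3 finishes at 4 + 12 = day 16.
After job 3 (finishes day 16), job 4 can start at day 16 and finishes at day 19.
Job 5 waits on job 4 (finishes day 19, plus 3-day gap → day 22), so the earliest it can start is day 22.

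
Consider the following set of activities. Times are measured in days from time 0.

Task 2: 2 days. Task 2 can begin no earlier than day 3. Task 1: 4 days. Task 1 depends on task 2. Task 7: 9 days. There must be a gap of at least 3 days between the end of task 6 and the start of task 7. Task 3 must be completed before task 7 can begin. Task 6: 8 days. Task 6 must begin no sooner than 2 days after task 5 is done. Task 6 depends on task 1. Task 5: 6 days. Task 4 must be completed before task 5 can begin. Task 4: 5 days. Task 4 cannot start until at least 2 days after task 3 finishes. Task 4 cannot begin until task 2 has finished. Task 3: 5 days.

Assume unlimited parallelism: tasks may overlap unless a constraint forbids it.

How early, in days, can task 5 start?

Task 3 can start immediately at day 0; it finishes at day 5.
After its own release at day 3, task 2 can start at day 3 and finishes at day 5.
Task 4 needs all of task 3 (finishes day 5, plus 2-day gap → day 7); task 2 (finishes day 5). That puts its earliest start at day 7; it finishes at 7 + 5 = day 12.
Task 5 waits on task 4 (finishes day 12), so the earliest it can start is day 12.

12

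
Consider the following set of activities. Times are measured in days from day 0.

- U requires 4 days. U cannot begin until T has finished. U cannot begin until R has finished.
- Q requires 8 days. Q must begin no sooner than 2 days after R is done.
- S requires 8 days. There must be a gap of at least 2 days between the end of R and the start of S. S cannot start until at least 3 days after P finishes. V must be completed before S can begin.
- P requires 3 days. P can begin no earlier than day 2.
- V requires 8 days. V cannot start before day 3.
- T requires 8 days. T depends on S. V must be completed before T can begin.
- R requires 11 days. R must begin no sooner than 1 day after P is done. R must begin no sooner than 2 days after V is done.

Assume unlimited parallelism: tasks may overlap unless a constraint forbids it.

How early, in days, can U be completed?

V cannot begin until its own release at day 3. It runs from day 3 to 3 + 8 = day 11.
P cannot begin until its own release at day 2. It runs from day 2 to 2 + 3 = day 5.
R needs all of P (finishes day 5, plus 1-day gap → day 6); V (finishes day 11, plus 2-day gap → day 13). That puts its earliest start at day 13; it finishes at 13 + 11 = day 24.
For S: R (finishes day 24, plus 2-day gap → day 26); P (finishes day 5, plus 3-day gap → day 8); V (finishes day 11). Taking the maximum gives a start of day 26, and it finishes at 26 + 8 = day 34.
T has to wait for S (finishes day 34); V (finishes day 11). The latest of these is day 34, so T runs day 34 to 34 + 8 = day 42.
U cannot start until T (finishes day 42); R (finishes day 24). The controlling bound is day 42, so U finishes at 42 + 4 = day 46.

46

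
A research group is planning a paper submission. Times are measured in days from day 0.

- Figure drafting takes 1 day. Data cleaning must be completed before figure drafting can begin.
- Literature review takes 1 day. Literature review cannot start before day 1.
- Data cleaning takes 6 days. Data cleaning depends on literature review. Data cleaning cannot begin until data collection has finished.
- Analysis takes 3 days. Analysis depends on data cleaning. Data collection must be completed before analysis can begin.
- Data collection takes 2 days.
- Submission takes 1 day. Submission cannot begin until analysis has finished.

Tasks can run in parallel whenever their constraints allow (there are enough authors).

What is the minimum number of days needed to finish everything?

Nothing blocks data collection, so it runs from day 0 to day 2.
After its own release at day 1, literature review can start at day 1 and finishes at day 2.
Data cleaning needs all of literature review (finishes day 2); data collection (finishes day 2). That puts its earliest start at day 2; it finishes at 2 + 6 = day 8.
Figure drafting waits on data cleaning (finishes day 8), so it starts at day 8 and finishes at 8 + 1 = day 9.
Analysis cannot start until data cleaning (finishes day 8); data collection (finishes day 2). The controlling bound is day 8, so analysis finishes at 8 + 3 = day 11.
After analysis (finishes day 11), submission can start at day 11 and finishes at day 12.
All tasks are finished once the last one completes. Finish times: Literature review at 2, Data collection at 2, Data cleaning at 8, Analysis at 11, Figure drafting at 9, Submission at 12. The latest is day 12.

12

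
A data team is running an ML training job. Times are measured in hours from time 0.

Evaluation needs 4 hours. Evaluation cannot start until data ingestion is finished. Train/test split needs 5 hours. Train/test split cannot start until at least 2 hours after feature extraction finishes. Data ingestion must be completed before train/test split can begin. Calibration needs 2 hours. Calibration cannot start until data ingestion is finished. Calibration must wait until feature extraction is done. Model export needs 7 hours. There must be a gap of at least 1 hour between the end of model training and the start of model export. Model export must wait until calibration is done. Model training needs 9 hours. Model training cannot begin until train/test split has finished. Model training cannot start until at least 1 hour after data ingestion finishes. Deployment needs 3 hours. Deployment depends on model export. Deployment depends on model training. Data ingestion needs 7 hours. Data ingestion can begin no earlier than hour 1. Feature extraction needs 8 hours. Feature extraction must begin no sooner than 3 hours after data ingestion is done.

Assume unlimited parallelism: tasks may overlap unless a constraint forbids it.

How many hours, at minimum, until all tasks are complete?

46

Data ingestion cannot begin until its own release at hour 1. It runs from hour 1 to 1 + 7 = hour 8.
Evaluation cannot begin until data ingestion (finishes hour 8). It runs from hour 8 to 8 + 4 = hour 12.
Feature extraction cannot begin until data ingestion (finishes hour 8, plus 3-hour gap → hour 11). It runs from hour 11 to 11 + 8 = hour 19.
Calibration cannot start until data ingestion (finishes hour 8); feature extraction (finishes hour 19). The controlling bound is hour 19, so calibration finishes at 19 + 2 = hour 21.
Train/test split needs all of feature extraction (finishes hour 19, plus 2-hour gap → hour 21); data ingestion (finishes hour 8). That puts its earliest start at hour 21; it finishes at 21 + 5 = hour 26.
Model training needs all of train/test split (finishes hour 26); data ingestion (finishes hour 8, plus 1-hour gap → hour 9). That puts its earliest start at hour 26; it finishes at 26 + 9 = hour 35.
Model export cannot start until model training (finishes hour 35, plus 1-hour gap → hour 36); calibration (finishes hour 21). The controlling bound is hour 36, so model export finishes at 36 + 7 = hour 43.
Deployment cannot start until model export (finishes hour 43); model training (finishes hour 35). The controlling bound is hour 43, so deployment finishes at 43 + 3 = hour 46.
All tasks are finished once the last one completes. Finish times: Data ingestion at 8, Feature extraction at 19, Train/test split at 26, Model training at 35, Evaluation at 12, Calibration at 21, Model export at 43, Deployment at 46. The latest is hour 46.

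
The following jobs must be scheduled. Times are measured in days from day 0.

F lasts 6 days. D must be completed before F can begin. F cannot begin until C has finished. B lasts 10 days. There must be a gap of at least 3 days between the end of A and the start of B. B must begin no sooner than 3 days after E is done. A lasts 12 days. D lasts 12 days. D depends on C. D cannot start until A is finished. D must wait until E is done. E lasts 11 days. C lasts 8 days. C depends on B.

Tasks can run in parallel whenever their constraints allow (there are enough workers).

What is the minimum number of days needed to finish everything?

E has no prerequisites, so it starts at day 0 and finishes at day 11.
A has no prerequisites, so it starts at day 0 and finishes at day 12.
B cannot start until A (finishes day 12, plus 3-day gap → day 15); E (finishes day 11, plus 3-day gap → day 14). The controlling bound is day 15, so B finishes at 15 + 10 = day 25.
C cannot begin until B (finishes day 25). It runs from day 25 to 25 + 8 = day 33.
D needs all of C (finishes day 33); A (finishes day 12); E (finishes day 11). That puts its earliest start at day 33; it finishes at 33 + 12 = day 45.
For F: D (finishes day 45); C (finishes day 33). Taking the maximum gives a start of day 45, and it finishes at 45 + 6 = day 51.
All tasks are finished once the last one completes. Finish times: A at 12, B at 25, C at 33, D at 45, E at 11, F at 51. The latest is day 51.

51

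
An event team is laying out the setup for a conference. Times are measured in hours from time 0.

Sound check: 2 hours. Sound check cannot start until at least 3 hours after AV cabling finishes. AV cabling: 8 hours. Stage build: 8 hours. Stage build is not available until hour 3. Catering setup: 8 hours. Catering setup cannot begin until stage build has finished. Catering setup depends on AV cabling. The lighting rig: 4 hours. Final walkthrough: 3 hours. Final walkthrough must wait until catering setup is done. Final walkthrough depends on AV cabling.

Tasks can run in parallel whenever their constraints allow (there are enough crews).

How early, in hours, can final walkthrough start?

AV cabling has no prerequisites, so it starts at hour 0 and finishes at hour 8.
After its own release at hour 3, stage build can start at hour 3 and finishes at hour 11.
Catering setup needs all of stage build (finishes hour 11); AV cabling (finishes hour 8). That puts its earliest start at hour 11; it finishes at 11 + 8 = hour 19.
Final walkthrough waits on catering setup (finishes hour 19); AV cabling (finishes hour 8). The latest of these is hour 19, which is the earliest final walkthrough can start.

19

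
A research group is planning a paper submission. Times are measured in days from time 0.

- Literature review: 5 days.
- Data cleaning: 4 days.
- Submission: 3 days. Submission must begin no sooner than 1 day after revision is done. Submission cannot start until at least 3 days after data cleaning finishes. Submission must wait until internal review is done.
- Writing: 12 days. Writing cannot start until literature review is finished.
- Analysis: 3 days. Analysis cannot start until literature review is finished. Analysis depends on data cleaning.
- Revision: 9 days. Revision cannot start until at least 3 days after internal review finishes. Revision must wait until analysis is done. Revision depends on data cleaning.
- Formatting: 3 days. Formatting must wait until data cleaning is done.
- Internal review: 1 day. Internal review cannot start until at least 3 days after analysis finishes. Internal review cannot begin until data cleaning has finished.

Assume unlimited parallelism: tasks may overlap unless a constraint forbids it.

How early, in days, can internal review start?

11

Data cleaning has no prerequisites, so it starts at day 0 and finishes at day 4.
Literature review can start immediately at day 0; it finishes at day 5.
Analysis cannot start until literature review (finishes day 5); data cleaning (finishes day 4). The controlling bound is day 5, so analysis finishes at 5 + 3 = day 8.
Internal review waits on analysis (finishes day 8, plus 3-day gap → day 11); data cleaning (finishes day 4). The latest of these is day 11, which is the earliest internal review can start.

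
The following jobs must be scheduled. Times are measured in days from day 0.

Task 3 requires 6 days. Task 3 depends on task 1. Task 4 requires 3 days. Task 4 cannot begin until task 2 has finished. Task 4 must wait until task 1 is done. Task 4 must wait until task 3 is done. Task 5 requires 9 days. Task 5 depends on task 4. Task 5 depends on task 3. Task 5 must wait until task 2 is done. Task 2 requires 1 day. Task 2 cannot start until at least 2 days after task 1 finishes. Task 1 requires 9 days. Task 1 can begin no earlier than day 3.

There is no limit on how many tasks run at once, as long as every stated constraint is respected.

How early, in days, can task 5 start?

Task 1 cannot begin until its own release at day 3. It runs from day 3 to 3 + 9 = day 12.
After task 1 (finishes day 12), task 3 can start at day 12 and finishes at day 18.
Task 2 waits on task 1 (finishes day 12, plus 2-day gap → day 14), so it starts at day 14 and finishes at 14 + 1 = day 15.
Task 4 has to wait for task 2 (finishes day 15); task 1 (finishes day 12); task 3 (finishes day 18). The latest of these is day 18, so task 4 runs day 18 to 18 + 3 = day 21.
Task 5 waits on task 4 (finishes day 21); task 3 (finishes day 18); task 2 (finishes day 15). The latest of these is day 21, which is the earliest task 5 can start.

21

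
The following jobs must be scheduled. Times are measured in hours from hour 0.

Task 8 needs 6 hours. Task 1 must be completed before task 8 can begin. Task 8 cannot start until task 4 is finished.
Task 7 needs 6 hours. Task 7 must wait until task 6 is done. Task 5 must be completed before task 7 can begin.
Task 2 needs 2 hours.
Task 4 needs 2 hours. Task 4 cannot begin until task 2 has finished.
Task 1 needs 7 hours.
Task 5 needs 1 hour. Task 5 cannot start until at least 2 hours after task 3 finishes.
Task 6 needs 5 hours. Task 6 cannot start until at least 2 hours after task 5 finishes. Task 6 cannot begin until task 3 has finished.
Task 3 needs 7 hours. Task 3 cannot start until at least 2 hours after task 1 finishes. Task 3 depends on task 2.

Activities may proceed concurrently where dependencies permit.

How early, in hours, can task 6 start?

Task 2 can start immediately at hour 0; it finishes at hour 2.
Task 1 has no prerequisites, so it starts at hour 0 and finishes at hour 7.
For task 3: task 1 (finishes hour 7, plus 2-hour gap → hour 9); task 2 (finishes hour 2). Taking the maximum gives a start of hour 9, and it finishes at 9 + 7 = hour 16.
Task 5 waits on task 3 (finishes hour 16, plus 2-hour gap → hour 18), so it starts at hour 18 and finishes at 18 + 1 = hour 19.
Task 6 waits on task 5 (finishes hour 19, plus 2-hour gap → hour 21); task 3 (finishes hour 16). The latest of these is hour 21, which is the earliest task 6 can start.

21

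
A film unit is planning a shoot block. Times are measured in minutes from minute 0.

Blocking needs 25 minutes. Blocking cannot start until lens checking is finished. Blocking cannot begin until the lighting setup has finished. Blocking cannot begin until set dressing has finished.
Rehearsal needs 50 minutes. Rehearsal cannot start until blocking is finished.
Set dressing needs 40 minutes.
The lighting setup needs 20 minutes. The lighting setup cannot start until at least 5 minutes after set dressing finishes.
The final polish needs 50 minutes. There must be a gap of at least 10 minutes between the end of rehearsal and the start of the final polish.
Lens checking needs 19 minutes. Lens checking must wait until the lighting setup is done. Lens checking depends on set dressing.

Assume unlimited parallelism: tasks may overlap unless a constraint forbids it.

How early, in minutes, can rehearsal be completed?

Nothing blocks set dressing, so it runs from minute 0 to minute 40.
The lighting setup cannot begin until set dressing (finishes minute 40, plus 5-minute gap → minute 45). It runs from minute 45 to 45 + 20 = minute 65.
For lens checking: the lighting setup (finishes minute 65); set dressing (finishes minute 40). Taking the maximum gives a start of minute 65, and it finishes at 65 + 19 = minute 84.
Blocking needs all of lens checking (finishes minute 84); the lighting setup (finishes minute 65); set dressing (finishes minute 40). That puts its earliest start at minute 84; it finishes at 84 + 25 = minute 109.
Rehearsal waits on blocking (finishes minute 109), so it starts at minute 109 and finishes at 109 + 50 = minute 159.

159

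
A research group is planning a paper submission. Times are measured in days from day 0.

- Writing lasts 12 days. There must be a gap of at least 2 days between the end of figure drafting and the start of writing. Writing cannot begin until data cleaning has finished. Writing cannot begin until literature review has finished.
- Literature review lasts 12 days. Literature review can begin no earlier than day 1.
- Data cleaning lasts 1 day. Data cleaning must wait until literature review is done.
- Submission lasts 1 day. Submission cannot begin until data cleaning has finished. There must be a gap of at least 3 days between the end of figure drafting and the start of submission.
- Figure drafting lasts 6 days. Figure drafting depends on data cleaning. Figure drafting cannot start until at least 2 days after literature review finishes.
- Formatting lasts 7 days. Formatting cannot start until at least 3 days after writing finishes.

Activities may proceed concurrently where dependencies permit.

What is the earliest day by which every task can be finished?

After its own release at day 1, literature review can start at day 1 and finishes at day 13.
Data cleaning cannot begin until literature review (finishes day 13). It runs from day 13 to 13 + 1 = day 14.
Figure drafting has to wait for data cleaning (finishes day 14); literature review (finishes day 13, plus 2-day gap → day 15). The latest of these is day 15, so figure drafting runs day 15 to 15 + 6 = day 21.
For submission: data cleaning (finishes day 14); figure drafting (finishes day 21, plus 3-day gap → day 24). Taking the maximum gives a start of day 24, and it finishes at 24 + 1 = day 25.
Writing cannot start until figure drafting (finishes day 21, plus 2-day gap → day 23); data cleaning (finishes day 14); literature review (finishes day 13). The controlling bound is day 23, so writing finishes at 23 + 12 = day 35.
Formatting waits on writing (finishes day 35, plus 3-day gap → day 38), so it starts at day 38 and finishes at 38 + 7 = day 45.
All tasks are finished once the last one completes. Finish times: Literature review at 13, Data cleaning at 14, Figure drafting at 21, Writing at 35, Formatting at 45, Submission at 25. The latest is day 45.

45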